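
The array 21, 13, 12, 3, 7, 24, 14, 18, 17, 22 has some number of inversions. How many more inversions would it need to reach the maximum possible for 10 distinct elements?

28

Maximum inversions for 10 distinct elements is C(10, 2) = 10·9/2 = 45.
Current inversions — for each element, count later smaller elements:
21: 7
13: 3
12: 2
3: 0
7: 0
24: 4
14: 0
18: 1
17: 0
22: 0
Current total: 7 + 3 + 2 + 0 + 0 + 4 + 0 + 1 + 0 + 0 = 17
Shortfall: 45 − 17 = 28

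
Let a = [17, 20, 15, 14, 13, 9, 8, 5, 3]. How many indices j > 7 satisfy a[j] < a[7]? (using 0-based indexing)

The element at index 7 is 5.
Elements after it: 3
Those smaller than 5: 3

1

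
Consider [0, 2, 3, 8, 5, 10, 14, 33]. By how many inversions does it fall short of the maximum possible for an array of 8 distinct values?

Maximum inversions for 8 distinct elements is C(8, 2) = 8·7/2 = 28.
Current inversions — for each element, count later smaller elements:
0: 0
2: 0
3: 0
8: 1
5: 0
10: 0
14: 0
33: 0
Current total: 0 + 0 + 0 + 1 + 0 + 0 + 0 + 0 = 1
Shortfall: 28 − 1 = 27

27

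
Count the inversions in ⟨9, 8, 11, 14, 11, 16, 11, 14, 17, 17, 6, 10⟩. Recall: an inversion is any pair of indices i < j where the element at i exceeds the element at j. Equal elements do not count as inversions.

23 out-of-order pairs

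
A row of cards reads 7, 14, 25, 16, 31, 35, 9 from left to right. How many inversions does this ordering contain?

For each element, count later entries that are smaller:
7 → none → 0
14 → 9 → 1
25 → 16, 9 → 2
16 → 9 → 1
31 → 9 → 1
35 → 9 → 1
9 → none → 0
Sum: 0 + 1 + 2 + 1 + 1 + 1 + 0 = 6

6 out-of-order pairs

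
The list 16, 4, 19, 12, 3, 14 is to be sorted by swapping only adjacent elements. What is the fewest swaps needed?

Each adjacent swap fixes exactly one inversion, so the minimum swap count equals the number of inversions.
Count inversions — for each element, later elements that are smaller:
16: 4, 12, 3, 14 → 4
4: 3 → 1
19: 12, 3, 14 → 3
12: 3 → 1
3: none → 0
14: none → 0
Total inversions: 4 + 1 + 3 + 1 + 0 + 0 = 9

9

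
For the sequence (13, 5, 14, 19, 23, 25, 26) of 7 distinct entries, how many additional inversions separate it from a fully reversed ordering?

20 inversions short

Maximum inversions for 7 distinct elements is C(7, 2) = 7·6/2 = 21.
Current inversions — for each element, count later smaller elements:
13: 1
5: 0
14: 0
19: 0
23: 0
25: 0
26: 0
Current total: 1 + 0 + 0 + 0 + 0 + 0 + 0 = 1
Shortfall: 21 − 1 = 20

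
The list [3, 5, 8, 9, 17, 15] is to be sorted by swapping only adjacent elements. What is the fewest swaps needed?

There is 1 adjacent swap.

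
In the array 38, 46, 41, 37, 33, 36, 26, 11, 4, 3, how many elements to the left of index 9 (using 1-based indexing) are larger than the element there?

8 such elements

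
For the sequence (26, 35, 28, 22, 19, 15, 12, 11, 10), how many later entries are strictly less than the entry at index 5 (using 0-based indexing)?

3 such elements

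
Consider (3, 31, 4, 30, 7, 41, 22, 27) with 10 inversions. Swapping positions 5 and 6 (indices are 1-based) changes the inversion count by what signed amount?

Positions 5 and 6 hold 7 and 41; after swapping, the array is [3, 31, 4, 30, 41, 7, 22, 27].
Element-by-element contributions:
3 → none → 0
31 → 4, 30, 7, 22, 27 → 5
4 → none → 0
30 → 7, 22, 27 → 3
41 → 7, 22, 27 → 3
7 → none → 0
22 → none → 0
27 → none → 0
Sum: 0 + 5 + 0 + 3 + 3 + 0 + 0 + 0 = 11
Change: 11 − 10 = +1

+1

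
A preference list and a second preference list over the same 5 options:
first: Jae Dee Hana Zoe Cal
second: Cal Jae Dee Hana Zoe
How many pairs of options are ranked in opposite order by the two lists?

4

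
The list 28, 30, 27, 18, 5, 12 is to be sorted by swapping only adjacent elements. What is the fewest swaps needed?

The minimum number of adjacent swaps to sort an array equals its inversion count, since every such swap removes exactly one inversion.
Count inversions — for each element, later elements that are smaller:
28: 27, 18, 5, 12 → 4
30: 27, 18, 5, 12 → 4
27: 18, 5, 12 → 3
18: 5, 12 → 2
5: none → 0
12: none → 0
Total inversions: 4 + 4 + 3 + 2 + 0 + 0 = 13

13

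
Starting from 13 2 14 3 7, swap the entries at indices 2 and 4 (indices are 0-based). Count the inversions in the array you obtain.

4 inversions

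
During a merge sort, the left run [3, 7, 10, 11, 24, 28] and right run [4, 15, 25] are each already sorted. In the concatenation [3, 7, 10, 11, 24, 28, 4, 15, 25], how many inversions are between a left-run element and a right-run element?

For each element r of the right run, count left-run elements greater than r:
r = 4: 7, 10, 11, 24, 28 → 5
r = 15: 24, 28 → 2
r = 25: 28 → 1
Cross-inversions: 5 + 2 + 1 = 8

Cross-inversions: 8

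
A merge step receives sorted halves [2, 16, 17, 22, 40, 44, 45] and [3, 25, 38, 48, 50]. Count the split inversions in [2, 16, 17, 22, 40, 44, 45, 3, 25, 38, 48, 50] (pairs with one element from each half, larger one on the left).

12 split inversions

For each element r of the right run, count left-run elements greater than r:
r = 3: 16, 17, 22, 40, 44, 45 → 6
r = 25: 40, 44, 45 → 3
r = 38: 40, 44, 45 → 3
r = 48: none → 0
r = 50: none → 0
Cross-inversions: 6 + 3 + 3 + 0 + 0 = 12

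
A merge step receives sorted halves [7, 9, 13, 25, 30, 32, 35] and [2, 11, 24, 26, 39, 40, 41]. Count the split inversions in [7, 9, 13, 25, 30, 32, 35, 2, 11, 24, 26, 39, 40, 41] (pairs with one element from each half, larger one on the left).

19

For each element r of the right run, count left-run elements greater than r:
r = 2: 7, 9, 13, 25, 30, 32, 35 → 7
r = 11: 13, 25, 30, 32, 35 → 5
r = 24: 25, 30, 32, 35 → 4
r = 26: 30, 32, 35 → 3
r = 39: none → 0
r = 40: none → 0
r = 41: none → 0
Cross-inversions: 7 + 5 + 4 + 3 + 0 + 0 + 0 = 19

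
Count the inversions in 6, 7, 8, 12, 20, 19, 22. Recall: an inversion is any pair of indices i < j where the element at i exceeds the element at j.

Inversions: 1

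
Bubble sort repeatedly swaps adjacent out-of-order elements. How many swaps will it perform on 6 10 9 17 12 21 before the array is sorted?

2 adjacent swaps

Each adjacent swap fixes exactly one inversion, so the minimum swap count equals the number of inversions.
Count inversions — for each element, later elements that are smaller:
6: none → 0
10: 9 → 1
9: none → 0
17: 12 → 1
12: none → 0
21: none → 0
Total inversions: 0 + 1 + 0 + 1 + 0 + 0 = 2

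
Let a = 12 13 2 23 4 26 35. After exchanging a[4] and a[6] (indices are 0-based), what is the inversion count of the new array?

8

Positions 4 and 6 hold 4 and 35; after swapping, the array is [12, 13, 2, 23, 35, 26, 4].
Element-by-element contributions:
12 → 2, 4 → 2
13 → 2, 4 → 2
2 → none → 0
23 → 4 → 1
35 → 26, 4 → 2
26 → 4 → 1
4 → none → 0
Sum: 2 + 2 + 0 + 1 + 2 + 1 + 0 = 8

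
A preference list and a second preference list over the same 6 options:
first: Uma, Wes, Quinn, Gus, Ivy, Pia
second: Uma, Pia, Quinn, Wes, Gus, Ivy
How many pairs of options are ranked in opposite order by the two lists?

5 pairs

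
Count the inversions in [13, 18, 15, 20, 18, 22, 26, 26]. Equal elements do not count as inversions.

Count, for each position, how many later elements it exceeds:
13: 0
18: 1
15: 0
20: 1
18: 0
22: 0
26: 0
26: 0
Sum: 0 + 1 + 0 + 1 + 0 + 0 + 0 + 0 = 2

2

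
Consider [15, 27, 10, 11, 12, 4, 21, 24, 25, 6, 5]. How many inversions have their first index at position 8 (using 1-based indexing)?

2 such elements

The element at index 8 is 24.
Elements after it: 25, 6, 5
Those smaller than 24: 6, 5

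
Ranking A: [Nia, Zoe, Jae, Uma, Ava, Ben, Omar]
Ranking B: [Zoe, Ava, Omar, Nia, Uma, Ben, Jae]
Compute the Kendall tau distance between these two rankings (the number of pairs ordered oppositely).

10 discordant pairs

Assign each item its position (1..7) in the first ordering, then rewrite the second ordering as that position sequence:
positions: Nia→1, Zoe→2, Jae→3, Uma→4, Ava→5, Ben→6, Omar→7
second ordering as positions: [2, 5, 7, 1, 4, 6, 3]
Discordant pairs = inversions in this position sequence.
2: 1 → 1
5: 1, 4, 3 → 3
7: 1, 4, 6, 3 → 4
1: 0
4: 3 → 1
6: 3 → 1
3: 0
Total: 1 + 3 + 4 + 0 + 1 + 1 + 0 = 10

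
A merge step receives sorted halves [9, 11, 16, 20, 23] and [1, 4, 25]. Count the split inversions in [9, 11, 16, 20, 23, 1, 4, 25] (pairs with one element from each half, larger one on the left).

10

Take each right-half value and tally the left-half values above it:
r = 1: 9, 11, 16, 20, 23 → 5
r = 4: 9, 11, 16, 20, 23 → 5
r = 25: none → 0
Cross-inversions: 5 + 5 + 0 = 10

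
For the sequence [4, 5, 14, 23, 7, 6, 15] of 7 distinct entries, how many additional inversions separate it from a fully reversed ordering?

Maximum inversions for 7 distinct elements is C(7, 2) = 7·6/2 = 21.
Current inversions — for each element, count later smaller elements:
4: 0
5: 0
14: 2
23: 3
7: 1
6: 0
15: 0
Current total: 0 + 0 + 2 + 3 + 1 + 0 + 0 = 6
Shortfall: 21 − 6 = 15

15 inversions short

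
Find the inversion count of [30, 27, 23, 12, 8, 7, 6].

21

Count, for each position, how many later elements it exceeds:
30 → 27, 23, 12, 8, 7, 6 → 6
27 → 23, 12, 8, 7, 6 → 5
23 → 12, 8, 7, 6 → 4
12 → 8, 7, 6 → 3
8 → 7, 6 → 2
7 → 6 → 1
6 → none → 0
Sum: 6 + 5 + 4 + 3 + 2 + 1 + 0 = 21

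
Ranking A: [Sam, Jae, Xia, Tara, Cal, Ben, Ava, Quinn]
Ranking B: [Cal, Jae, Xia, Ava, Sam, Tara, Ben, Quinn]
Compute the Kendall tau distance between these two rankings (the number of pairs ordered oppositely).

Discordant pairs: 9

Assign each item its position (1..8) in the first ordering, then rewrite the second ordering as that position sequence:
positions: Sam→1, Jae→2, Xia→3, Tara→4, Cal→5, Ben→6, Ava→7, Quinn→8
second ordering as positions: [5, 2, 3, 7, 1, 4, 6, 8]
Discordant pairs = inversions in this position sequence.
5: 2, 3, 1, 4 → 4
2: 1 → 1
3: 1 → 1
7: 1, 4, 6 → 3
1: 0
4: 0
6: 0
8: 0
Total: 4 + 1 + 1 + 3 + 0 + 0 + 0 + 0 = 9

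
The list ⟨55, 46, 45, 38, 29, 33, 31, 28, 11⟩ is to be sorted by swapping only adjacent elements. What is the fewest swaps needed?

34 adjacent swaps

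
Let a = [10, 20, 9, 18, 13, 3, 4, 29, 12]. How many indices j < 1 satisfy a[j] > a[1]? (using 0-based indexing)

0 such elements

The element at index 1 is 20.
Elements before it: 10
None of them are larger than 20.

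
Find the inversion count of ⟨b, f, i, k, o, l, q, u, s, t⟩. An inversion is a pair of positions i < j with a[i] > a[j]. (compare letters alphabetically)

For each element, count later entries that are smaller:
b: 0
f: 0
i: 0
k: 0
o: 1
l: 0
q: 0
u: 2
s: 0
t: 0
Sum: 0 + 0 + 0 + 0 + 1 + 0 + 0 + 2 + 0 + 0 = 3

3 inversions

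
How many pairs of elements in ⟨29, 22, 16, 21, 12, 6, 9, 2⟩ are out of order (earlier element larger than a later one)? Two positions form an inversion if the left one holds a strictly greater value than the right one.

Element-by-element contributions:
29 → 22, 16, 21, 12, 6, 9, 2 → 7
22 → 16, 21, 12, 6, 9, 2 → 6
16 → 12, 6, 9, 2 → 4
21 → 12, 6, 9, 2 → 4
12 → 6, 9, 2 → 3
6 → 2 → 1
9 → 2 → 1
2 → none → 0
Sum: 7 + 6 + 4 + 4 + 3 + 1 + 1 + 0 = 26

26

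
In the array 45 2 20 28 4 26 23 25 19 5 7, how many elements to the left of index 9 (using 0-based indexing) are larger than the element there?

The element at index 9 is 5.
Elements before it: 45, 2, 20, 28, 4, 26, 23, 25, 19
Those larger than 5: 45, 20, 28, 26, 23, 25, 19

7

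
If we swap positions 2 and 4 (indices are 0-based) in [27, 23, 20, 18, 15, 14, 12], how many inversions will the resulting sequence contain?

There are 18 inversions.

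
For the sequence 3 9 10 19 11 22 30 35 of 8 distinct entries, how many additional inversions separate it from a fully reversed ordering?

27

Maximum inversions for 8 distinct elements is C(8, 2) = 8·7/2 = 28.
Current inversions — for each element, count later smaller elements:
3: 0
9: 0
10: 0
19: 1
11: 0
22: 0
30: 0
35: 0
Current total: 0 + 0 + 0 + 1 + 0 + 0 + 0 + 0 = 1
Shortfall: 28 − 1 = 27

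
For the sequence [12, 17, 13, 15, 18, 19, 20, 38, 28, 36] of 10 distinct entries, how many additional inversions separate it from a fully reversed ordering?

41

Maximum inversions for 10 distinct elements is C(10, 2) = 10·9/2 = 45.
Current inversions — for each element, count later smaller elements:
12: 0
17: 2
13: 0
15: 0
18: 0
19: 0
20: 0
38: 2
28: 0
36: 0
Current total: 0 + 2 + 0 + 0 + 0 + 0 + 0 + 2 + 0 + 0 = 4
Shortfall: 45 − 4 = 41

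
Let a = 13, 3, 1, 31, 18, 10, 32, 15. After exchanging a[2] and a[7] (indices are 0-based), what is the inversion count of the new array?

Positions 2 and 7 hold 1 and 15; after swapping, the array is [13, 3, 15, 31, 18, 10, 32, 1].
Sweep left to right; for each value list the smaller values that follow it:
13 → 3, 10, 1 → 3
3 → 1 → 1
15 → 10, 1 → 2
31 → 18, 10, 1 → 3
18 → 10, 1 → 2
10 → 1 → 1
32 → 1 → 1
1 → none → 0
Sum: 3 + 1 + 2 + 3 + 2 + 1 + 1 + 0 = 13

13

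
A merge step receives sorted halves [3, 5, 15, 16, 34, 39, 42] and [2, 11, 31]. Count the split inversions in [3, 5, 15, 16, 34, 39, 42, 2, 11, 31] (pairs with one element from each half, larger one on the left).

15 cross-inversions

Take each right-half value and tally the left-half values above it:
r = 2: 3, 5, 15, 16, 34, 39, 42 → 7
r = 11: 15, 16, 34, 39, 42 → 5
r = 31: 34, 39, 42 → 3
Cross-inversions: 7 + 5 + 3 = 15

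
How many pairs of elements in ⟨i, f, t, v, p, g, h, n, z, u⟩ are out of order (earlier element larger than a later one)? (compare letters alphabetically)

There are 16 inversions.

For each element, count later entries that are smaller:
i: 3
f: 0
t: 4
v: 5
p: 3
g: 0
h: 0
n: 0
z: 1
u: 0
Sum: 3 + 0 + 4 + 5 + 3 + 0 + 0 + 0 + 1 + 0 = 16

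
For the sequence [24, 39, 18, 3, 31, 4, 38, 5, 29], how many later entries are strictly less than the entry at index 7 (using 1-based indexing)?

2

The element at index 7 is 38.
Elements after it: 5, 29
Those smaller than 38: 5, 29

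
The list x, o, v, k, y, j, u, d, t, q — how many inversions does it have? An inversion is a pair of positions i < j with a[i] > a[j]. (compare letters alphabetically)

Count, for each position, how many later elements it exceeds:
x: 8
o: 3
v: 6
k: 2
y: 5
j: 1
u: 3
d: 0
t: 1
q: 0
Sum: 8 + 3 + 6 + 2 + 5 + 1 + 3 + 0 + 1 + 0 = 29

There are 29 out-of-order pairs.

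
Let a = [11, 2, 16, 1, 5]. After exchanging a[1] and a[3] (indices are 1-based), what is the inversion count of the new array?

Positions 1 and 3 hold 11 and 16; after swapping, the array is [16, 2, 11, 1, 5].
Sweep left to right; for each value list the smaller values that follow it:
16 → 2, 11, 1, 5 → 4
2 → 1 → 1
11 → 1, 5 → 2
1 → none → 0
5 → none → 0
Sum: 4 + 1 + 2 + 0 + 0 = 7

7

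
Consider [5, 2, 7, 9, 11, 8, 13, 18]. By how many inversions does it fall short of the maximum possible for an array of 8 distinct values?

25

Maximum inversions for 8 distinct elements is C(8, 2) = 8·7/2 = 28.
Current inversions — for each element, count later smaller elements:
5: 1
2: 0
7: 0
9: 1
11: 1
8: 0
13: 0
18: 0
Current total: 1 + 0 + 0 + 1 + 1 + 0 + 0 + 0 = 3
Shortfall: 28 − 3 = 25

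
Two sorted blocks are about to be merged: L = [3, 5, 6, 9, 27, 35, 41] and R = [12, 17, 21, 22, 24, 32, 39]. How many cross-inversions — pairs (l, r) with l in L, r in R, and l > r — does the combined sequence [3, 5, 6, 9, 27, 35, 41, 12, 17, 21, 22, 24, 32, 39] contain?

18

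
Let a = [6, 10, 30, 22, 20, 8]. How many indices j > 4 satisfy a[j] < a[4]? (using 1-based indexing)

The element at index 4 is 22.
Elements after it: 20, 8
Those smaller than 22: 20, 8

2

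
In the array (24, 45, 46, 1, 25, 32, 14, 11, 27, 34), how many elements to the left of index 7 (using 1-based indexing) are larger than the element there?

5

The element at index 7 is 14.
Elements before it: 24, 45, 46, 1, 25, 32
Those larger than 14: 24, 45, 46, 25, 32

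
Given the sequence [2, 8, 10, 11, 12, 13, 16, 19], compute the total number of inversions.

0

Element-by-element contributions:
2: 0
8: 0
10: 0
11: 0
12: 0
13: 0
16: 0
19: 0
Sum: 0 + 0 + 0 + 0 + 0 + 0 + 0 + 0 = 0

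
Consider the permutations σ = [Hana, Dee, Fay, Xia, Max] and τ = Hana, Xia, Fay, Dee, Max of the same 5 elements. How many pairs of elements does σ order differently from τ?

Assign each item its position (1..5) in the first ordering, then rewrite the second ordering as that position sequence:
positions: Hana→1, Dee→2, Fay→3, Xia→4, Max→5
second ordering as positions: [1, 4, 3, 2, 5]
Discordant pairs = inversions in this position sequence.
1: 0
4: 3, 2 → 2
3: 2 → 1
2: 0
5: 0
Total: 0 + 2 + 1 + 0 + 0 = 3

Discordant pairs: 3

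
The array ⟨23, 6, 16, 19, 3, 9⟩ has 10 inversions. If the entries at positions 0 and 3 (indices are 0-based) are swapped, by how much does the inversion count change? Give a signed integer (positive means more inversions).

Positions 0 and 3 hold 23 and 19; after swapping, the array is [19, 6, 16, 23, 3, 9].
Element-by-element contributions:
19 → 6, 16, 3, 9 → 4
6 → 3 → 1
16 → 3, 9 → 2
23 → 3, 9 → 2
3 → none → 0
9 → none → 0
Sum: 4 + 1 + 2 + 2 + 0 + 0 = 9
Change: 9 − 10 = -1

-1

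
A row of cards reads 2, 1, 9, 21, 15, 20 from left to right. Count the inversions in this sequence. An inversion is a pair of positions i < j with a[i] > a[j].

Sweep left to right; for each value list the smaller values that follow it:
2: 1
1: 0
9: 0
21: 2
15: 0
20: 0
Sum: 1 + 0 + 0 + 2 + 0 + 0 = 3

There are 3 inversions.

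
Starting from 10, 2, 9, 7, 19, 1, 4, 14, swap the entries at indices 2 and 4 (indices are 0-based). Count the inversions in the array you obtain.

15

Positions 2 and 4 hold 9 and 19; after swapping, the array is [10, 2, 19, 7, 9, 1, 4, 14].
For each element, count later entries that are smaller:
10 → 2, 7, 9, 1, 4 → 5
2 → 1 → 1
19 → 7, 9, 1, 4, 14 → 5
7 → 1, 4 → 2
9 → 1, 4 → 2
1 → none → 0
4 → none → 0
14 → none → 0
Sum: 5 + 1 + 5 + 2 + 2 + 0 + 0 + 0 = 15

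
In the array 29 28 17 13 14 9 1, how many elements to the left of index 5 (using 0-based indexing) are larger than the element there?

5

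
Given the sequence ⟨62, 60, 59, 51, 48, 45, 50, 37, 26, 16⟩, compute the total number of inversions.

Count, for each position, how many later elements it exceeds:
62 → 60, 59, 51, 48, 45, 50, 37, 26, 16 → 9
60 → 59, 51, 48, 45, 50, 37, 26, 16 → 8
59 → 51, 48, 45, 50, 37, 26, 16 → 7
51 → 48, 45, 50, 37, 26, 16 → 6
48 → 45, 37, 26, 16 → 4
45 → 37, 26, 16 → 3
50 → 37, 26, 16 → 3
37 → 26, 16 → 2
26 → 16 → 1
16 → none → 0
Sum: 9 + 8 + 7 + 6 + 4 + 3 + 3 + 2 + 1 + 0 = 43

43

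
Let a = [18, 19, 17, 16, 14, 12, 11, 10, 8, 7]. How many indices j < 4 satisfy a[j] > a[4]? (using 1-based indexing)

3

The element at index 4 is 16.
Elements before it: 18, 19, 17
Those larger than 16: 18, 19, 17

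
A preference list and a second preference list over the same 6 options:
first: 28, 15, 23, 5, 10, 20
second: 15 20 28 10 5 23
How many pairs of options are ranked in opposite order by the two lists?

8

Assign each item its position (1..6) in the first ordering, then rewrite the second ordering as that position sequence:
positions: 28→1, 15→2, 23→3, 5→4, 10→5, 20→6
second ordering as positions: [2, 6, 1, 5, 4, 3]
Discordant pairs = inversions in this position sequence.
2: 1 → 1
6: 1, 5, 4, 3 → 4
1: 0
5: 4, 3 → 2
4: 3 → 1
3: 0
Total: 1 + 4 + 0 + 2 + 1 + 0 = 8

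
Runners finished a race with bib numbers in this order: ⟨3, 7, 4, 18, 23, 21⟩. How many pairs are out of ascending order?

Count, for each position, how many later elements it exceeds:
3 → none → 0
7 → 4 → 1
4 → none → 0
18 → none → 0
23 → 21 → 1
21 → none → 0
Sum: 0 + 1 + 0 + 0 + 1 + 0 = 2

2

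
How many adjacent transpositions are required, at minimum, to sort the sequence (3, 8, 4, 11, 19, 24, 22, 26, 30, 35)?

Each adjacent swap fixes exactly one inversion, so the minimum swap count equals the number of inversions.
Count inversions — for each element, later elements that are smaller:
3: none → 0
8: 4 → 1
4: none → 0
11: none → 0
19: none → 0
24: 22 → 1
22: none → 0
26: none → 0
30: none → 0
35: none → 0
Total inversions: 0 + 1 + 0 + 0 + 0 + 1 + 0 + 0 + 0 + 0 = 2

Swaps: 2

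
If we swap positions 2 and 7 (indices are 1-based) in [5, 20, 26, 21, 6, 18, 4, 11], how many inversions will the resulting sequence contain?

12

Positions 2 and 7 hold 20 and 4; after swapping, the array is [5, 4, 26, 21, 6, 18, 20, 11].
For each element, count later entries that are smaller:
5: 1
4: 0
26: 5
21: 4
6: 0
18: 1
20: 1
11: 0
Sum: 1 + 0 + 5 + 4 + 0 + 1 + 1 + 0 = 12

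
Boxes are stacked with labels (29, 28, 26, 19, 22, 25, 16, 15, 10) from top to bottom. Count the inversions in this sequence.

There are 33 out-of-order pairs.

Count, for each position, how many later elements it exceeds:
29 → 28, 26, 19, 22, 25, 16, 15, 10 → 8
28 → 26, 19, 22, 25, 16, 15, 10 → 7
26 → 19, 22, 25, 16, 15, 10 → 6
19 → 16, 15, 10 → 3
22 → 16, 15, 10 → 3
25 → 16, 15, 10 → 3
16 → 15, 10 → 2
15 → 10 → 1
10 → none → 0
Sum: 8 + 7 + 6 + 3 + 3 + 3 + 2 + 1 + 0 = 33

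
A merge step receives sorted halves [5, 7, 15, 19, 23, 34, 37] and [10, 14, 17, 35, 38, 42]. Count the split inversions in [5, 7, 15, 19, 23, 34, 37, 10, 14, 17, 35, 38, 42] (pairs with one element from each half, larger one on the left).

Count, for every r in R, how many entries of L exceed r:
r = 10: 15, 19, 23, 34, 37 → 5
r = 14: 15, 19, 23, 34, 37 → 5
r = 17: 19, 23, 34, 37 → 4
r = 35: 37 → 1
r = 38: none → 0
r = 42: none → 0
Cross-inversions: 5 + 5 + 4 + 1 + 0 + 0 = 15

Cross-inversions: 15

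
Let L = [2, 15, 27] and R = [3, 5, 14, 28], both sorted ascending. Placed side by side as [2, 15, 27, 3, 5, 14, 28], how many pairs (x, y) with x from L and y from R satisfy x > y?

Split inversions: 6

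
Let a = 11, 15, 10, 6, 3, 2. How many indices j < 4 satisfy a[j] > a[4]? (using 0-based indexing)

4 such elements

The element at index 4 is 3.
Elements before it: 11, 15, 10, 6
Those larger than 3: 11, 15, 10, 6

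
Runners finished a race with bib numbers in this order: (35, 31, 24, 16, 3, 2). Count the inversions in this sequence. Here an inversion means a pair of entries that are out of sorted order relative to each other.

15 inversions

Sweep left to right; for each value list the smaller values that follow it:
35: 5
31: 4
24: 3
16: 2
3: 1
2: 0
Sum: 5 + 4 + 3 + 2 + 1 + 0 = 15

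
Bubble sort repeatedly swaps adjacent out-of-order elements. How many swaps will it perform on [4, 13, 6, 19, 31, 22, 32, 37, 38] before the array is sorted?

Adjacent swaps: 2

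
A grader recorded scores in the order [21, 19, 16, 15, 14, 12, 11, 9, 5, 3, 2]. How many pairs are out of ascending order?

Count, for each position, how many later elements it exceeds:
21 → 19, 16, 15, 14, 12, 11, 9, 5, 3, 2 → 10
19 → 16, 15, 14, 12, 11, 9, 5, 3, 2 → 9
16 → 15, 14, 12, 11, 9, 5, 3, 2 → 8
15 → 14, 12, 11, 9, 5, 3, 2 → 7
14 → 12, 11, 9, 5, 3, 2 → 6
12 → 11, 9, 5, 3, 2 → 5
11 → 9, 5, 3, 2 → 4
9 → 5, 3, 2 → 3
5 → 3, 2 → 2
3 → 2 → 1
2 → none → 0
Sum: 10 + 9 + 8 + 7 + 6 + 5 + 4 + 3 + 2 + 1 + 0 = 55

55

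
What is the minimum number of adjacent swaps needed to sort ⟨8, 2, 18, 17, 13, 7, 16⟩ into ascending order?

10

Each adjacent swap fixes exactly one inversion, so the minimum swap count equals the number of inversions.
Count inversions — for each element, later elements that are smaller:
8: 2, 7 → 2
2: none → 0
18: 17, 13, 7, 16 → 4
17: 13, 7, 16 → 3
13: 7 → 1
7: none → 0
16: none → 0
Total inversions: 2 + 0 + 4 + 3 + 1 + 0 + 0 = 10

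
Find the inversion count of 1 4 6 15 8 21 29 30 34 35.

1 out-of-order pair

Sweep left to right; for each value list the smaller values that follow it:
1: 0
4: 0
6: 0
15: 1
8: 0
21: 0
29: 0
30: 0
34: 0
35: 0
Sum: 0 + 0 + 0 + 1 + 0 + 0 + 0 + 0 + 0 + 0 = 1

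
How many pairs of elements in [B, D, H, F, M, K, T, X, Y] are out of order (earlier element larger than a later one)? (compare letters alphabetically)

2 inversions

For each element, count later entries that are smaller:
B → none → 0
D → none → 0
H → F → 1
F → none → 0
M → K → 1
K → none → 0
T → none → 0
X → none → 0
Y → none → 0
Sum: 0 + 0 + 1 + 0 + 1 + 0 + 0 + 0 + 0 = 2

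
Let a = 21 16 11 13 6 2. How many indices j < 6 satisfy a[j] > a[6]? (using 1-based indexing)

The element at index 6 is 2.
Elements before it: 21, 16, 11, 13, 6
Those larger than 2: 21, 16, 11, 13, 6

5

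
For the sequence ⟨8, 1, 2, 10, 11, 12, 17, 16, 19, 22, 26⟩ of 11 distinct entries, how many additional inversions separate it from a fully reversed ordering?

52

Maximum inversions for 11 distinct elements is C(11, 2) = 11·10/2 = 55.
Current inversions — for each element, count later smaller elements:
8: 2
1: 0
2: 0
10: 0
11: 0
12: 0
17: 1
16: 0
19: 0
22: 0
26: 0
Current total: 2 + 0 + 0 + 0 + 0 + 0 + 1 + 0 + 0 + 0 + 0 = 3
Shortfall: 55 − 3 = 52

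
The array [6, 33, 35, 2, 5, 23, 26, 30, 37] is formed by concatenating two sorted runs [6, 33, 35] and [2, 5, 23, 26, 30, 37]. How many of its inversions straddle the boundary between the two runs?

Take each right-half value and tally the left-half values above it:
r = 2: 6, 33, 35 → 3
r = 5: 6, 33, 35 → 3
r = 23: 33, 35 → 2
r = 26: 33, 35 → 2
r = 30: 33, 35 → 2
r = 37: none → 0
Cross-inversions: 3 + 3 + 2 + 2 + 2 + 0 = 12

12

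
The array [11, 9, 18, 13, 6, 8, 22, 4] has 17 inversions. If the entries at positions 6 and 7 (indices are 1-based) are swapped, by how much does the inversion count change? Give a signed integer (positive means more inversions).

Positions 6 and 7 hold 8 and 22; after swapping, the array is [11, 9, 18, 13, 6, 22, 8, 4].
Count, for each position, how many later elements it exceeds:
11 → 9, 6, 8, 4 → 4
9 → 6, 8, 4 → 3
18 → 13, 6, 8, 4 → 4
13 → 6, 8, 4 → 3
6 → 4 → 1
22 → 8, 4 → 2
8 → 4 → 1
4 → none → 0
Sum: 4 + 3 + 4 + 3 + 1 + 2 + 1 + 0 = 18
Change: 18 − 17 = +1

+1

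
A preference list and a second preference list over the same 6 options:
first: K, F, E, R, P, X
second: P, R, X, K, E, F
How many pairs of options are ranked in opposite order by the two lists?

Assign each item its position (1..6) in the first ordering, then rewrite the second ordering as that position sequence:
positions: K→1, F→2, E→3, R→4, P→5, X→6
second ordering as positions: [5, 4, 6, 1, 3, 2]
Discordant pairs = inversions in this position sequence.
5: 4, 1, 3, 2 → 4
4: 1, 3, 2 → 3
6: 1, 3, 2 → 3
1: 0
3: 2 → 1
2: 0
Total: 4 + 3 + 3 + 0 + 1 + 0 = 11

11 pairs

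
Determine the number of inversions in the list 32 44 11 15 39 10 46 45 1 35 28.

Inversions: 29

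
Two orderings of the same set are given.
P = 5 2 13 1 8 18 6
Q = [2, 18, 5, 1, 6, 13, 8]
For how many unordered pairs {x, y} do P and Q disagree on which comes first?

There are 8 disagreeing pairs.

Assign each item its position (1..7) in the first ordering, then rewrite the second ordering as that position sequence:
positions: 5→1, 2→2, 13→3, 1→4, 8→5, 18→6, 6→7
second ordering as positions: [2, 6, 1, 4, 7, 3, 5]
Discordant pairs = inversions in this position sequence.
2: 1 → 1
6: 1, 4, 3, 5 → 4
1: 0
4: 3 → 1
7: 3, 5 → 2
3: 0
5: 0
Total: 1 + 4 + 0 + 1 + 2 + 0 + 0 = 8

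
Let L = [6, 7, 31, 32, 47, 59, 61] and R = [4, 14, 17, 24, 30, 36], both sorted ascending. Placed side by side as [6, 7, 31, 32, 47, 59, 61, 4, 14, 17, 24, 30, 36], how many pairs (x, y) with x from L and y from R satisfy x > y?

30 cross-inversions

Count, for every r in R, how many entries of L exceed r:
r = 4: 6, 7, 31, 32, 47, 59, 61 → 7
r = 14: 31, 32, 47, 59, 61 → 5
r = 17: 31, 32, 47, 59, 61 → 5
r = 24: 31, 32, 47, 59, 61 → 5
r = 30: 31, 32, 47, 59, 61 → 5
r = 36: 47, 59, 61 → 3
Cross-inversions: 7 + 5 + 5 + 5 + 5 + 3 = 30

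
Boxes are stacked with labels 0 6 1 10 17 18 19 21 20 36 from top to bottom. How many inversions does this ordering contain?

Count, for each position, how many later elements it exceeds:
0: 0
6: 1
1: 0
10: 0
17: 0
18: 0
19: 0
21: 1
20: 0
36: 0
Sum: 0 + 1 + 0 + 0 + 0 + 0 + 0 + 1 + 0 + 0 = 2

There are 2 out-of-order pairs.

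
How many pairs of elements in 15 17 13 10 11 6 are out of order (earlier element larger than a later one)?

Count, for each position, how many later elements it exceeds:
15: 4
17: 4
13: 3
10: 1
11: 1
6: 0
Sum: 4 + 4 + 3 + 1 + 1 + 0 = 13

13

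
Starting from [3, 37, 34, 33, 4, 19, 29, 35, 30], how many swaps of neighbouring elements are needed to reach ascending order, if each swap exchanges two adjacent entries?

17

The minimum number of adjacent swaps to sort an array equals its inversion count, since every such swap removes exactly one inversion.
Count inversions — for each element, later elements that are smaller:
3: none → 0
37: 34, 33, 4, 19, 29, 35, 30 → 7
34: 33, 4, 19, 29, 30 → 5
33: 4, 19, 29, 30 → 4
4: none → 0
19: none → 0
29: none → 0
35: 30 → 1
30: none → 0
Total inversions: 0 + 7 + 5 + 4 + 0 + 0 + 0 + 1 + 0 = 17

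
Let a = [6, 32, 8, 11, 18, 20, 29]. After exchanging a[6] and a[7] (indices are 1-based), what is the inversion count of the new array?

6

Positions 6 and 7 hold 20 and 29; after swapping, the array is [6, 32, 8, 11, 18, 29, 20].
For each element, count later entries that are smaller:
6 → none → 0
32 → 8, 11, 18, 29, 20 → 5
8 → none → 0
11 → none → 0
18 → none → 0
29 → 20 → 1
20 → none → 0
Sum: 0 + 5 + 0 + 0 + 0 + 1 + 0 = 6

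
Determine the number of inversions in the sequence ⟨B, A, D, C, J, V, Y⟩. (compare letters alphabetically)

Listing every pair i<j with a[i]>a[j] (using 0-based positions):
(0,1): B > A
(2,3): D > C
That's 2 pairs.

2 inversions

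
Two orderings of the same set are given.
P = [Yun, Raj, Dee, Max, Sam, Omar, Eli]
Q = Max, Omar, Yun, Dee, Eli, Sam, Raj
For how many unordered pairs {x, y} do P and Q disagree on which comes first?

11 disagreeing pairs

Assign each item its position (1..7) in the first ordering, then rewrite the second ordering as that position sequence:
positions: Yun→1, Raj→2, Dee→3, Max→4, Sam→5, Omar→6, Eli→7
second ordering as positions: [4, 6, 1, 3, 7, 5, 2]
Discordant pairs = inversions in this position sequence.
4: 1, 3, 2 → 3
6: 1, 3, 5, 2 → 4
1: 0
3: 2 → 1
7: 5, 2 → 2
5: 2 → 1
2: 0
Total: 3 + 4 + 0 + 1 + 2 + 1 + 0 = 11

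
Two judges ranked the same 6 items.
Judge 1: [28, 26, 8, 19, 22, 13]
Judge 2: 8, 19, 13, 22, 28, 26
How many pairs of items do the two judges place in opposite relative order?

9 discordant pairs

Assign each item its position (1..6) in the first ordering, then rewrite the second ordering as that position sequence:
positions: 28→1, 26→2, 8→3, 19→4, 22→5, 13→6
second ordering as positions: [3, 4, 6, 5, 1, 2]
Discordant pairs = inversions in this position sequence.
3: 1, 2 → 2
4: 1, 2 → 2
6: 5, 1, 2 → 3
5: 1, 2 → 2
1: 0
2: 0
Total: 2 + 2 + 3 + 2 + 0 + 0 = 9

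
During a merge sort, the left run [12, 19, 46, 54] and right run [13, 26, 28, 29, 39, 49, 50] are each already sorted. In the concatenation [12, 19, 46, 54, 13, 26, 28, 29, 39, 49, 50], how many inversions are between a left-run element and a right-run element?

13

For each element r of the right run, count left-run elements greater than r:
r = 13: 19, 46, 54 → 3
r = 26: 46, 54 → 2
r = 28: 46, 54 → 2
r = 29: 46, 54 → 2
r = 39: 46, 54 → 2
r = 49: 54 → 1
r = 50: 54 → 1
Cross-inversions: 3 + 2 + 2 + 2 + 2 + 1 + 1 = 13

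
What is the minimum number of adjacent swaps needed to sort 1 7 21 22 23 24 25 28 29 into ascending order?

Minimum adjacent swaps = number of inversions (each swap of adjacent out-of-order elements removes one inversion and no swap can remove more).
Count inversions — for each element, later elements that are smaller:
1: none → 0
7: none → 0
21: none → 0
22: none → 0
23: none → 0
24: none → 0
25: none → 0
28: none → 0
29: none → 0
Total inversions: 0 + 0 + 0 + 0 + 0 + 0 + 0 + 0 + 0 = 0

0 adjacent swaps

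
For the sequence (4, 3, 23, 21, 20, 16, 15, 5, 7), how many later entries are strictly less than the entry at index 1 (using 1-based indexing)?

1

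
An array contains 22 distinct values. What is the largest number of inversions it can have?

231 inversions

The maximum occurs when the array is in strictly decreasing order: every one of the C(22, 2) pairs is inverted.
C(22, 2) = 22·21/2 = 231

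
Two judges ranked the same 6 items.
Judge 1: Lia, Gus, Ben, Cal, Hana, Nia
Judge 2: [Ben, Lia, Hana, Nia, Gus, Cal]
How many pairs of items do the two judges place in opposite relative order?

Discordant pairs: 6

Assign each item its position (1..6) in the first ordering, then rewrite the second ordering as that position sequence:
positions: Lia→1, Gus→2, Ben→3, Cal→4, Hana→5, Nia→6
second ordering as positions: [3, 1, 5, 6, 2, 4]
Discordant pairs = inversions in this position sequence.
3: 1, 2 → 2
1: 0
5: 2, 4 → 2
6: 2, 4 → 2
2: 0
4: 0
Total: 2 + 0 + 2 + 2 + 0 + 0 = 6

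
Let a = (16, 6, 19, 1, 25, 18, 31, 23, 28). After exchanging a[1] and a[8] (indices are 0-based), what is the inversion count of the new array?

There are 18 inversions.

Positions 1 and 8 hold 6 and 28; after swapping, the array is [16, 28, 19, 1, 25, 18, 31, 23, 6].
Sweep left to right; for each value list the smaller values that follow it:
16: 2
28: 6
19: 3
1: 0
25: 3
18: 1
31: 2
23: 1
6: 0
Sum: 2 + 6 + 3 + 0 + 3 + 1 + 2 + 1 + 0 = 18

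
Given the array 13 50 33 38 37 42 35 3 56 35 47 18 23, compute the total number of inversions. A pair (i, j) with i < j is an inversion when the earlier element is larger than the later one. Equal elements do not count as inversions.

41

Element-by-element contributions:
13 → 3 → 1
50 → 33, 38, 37, 42, 35, 3, 35, 47, 18, 23 → 10
33 → 3, 18, 23 → 3
38 → 37, 35, 3, 35, 18, 23 → 6
37 → 35, 3, 35, 18, 23 → 5
42 → 35, 3, 35, 18, 23 → 5
35 → 3, 18, 23 → 3
3 → none → 0
56 → 35, 47, 18, 23 → 4
35 → 18, 23 → 2
47 → 18, 23 → 2
18 → none → 0
23 → none → 0
Sum: 1 + 10 + 3 + 6 + 5 + 5 + 3 + 0 + 4 + 2 + 2 + 0 + 0 = 41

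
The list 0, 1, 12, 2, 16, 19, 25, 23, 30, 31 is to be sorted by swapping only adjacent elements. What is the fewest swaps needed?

2 swaps

Minimum adjacent swaps = number of inversions (each swap of adjacent out-of-order elements removes one inversion and no swap can remove more).
Count inversions — for each element, later elements that are smaller:
0: none → 0
1: none → 0
12: 2 → 1
2: none → 0
16: none → 0
19: none → 0
25: 23 → 1
23: none → 0
30: none → 0
31: none → 0
Total inversions: 0 + 0 + 1 + 0 + 0 + 0 + 1 + 0 + 0 + 0 = 2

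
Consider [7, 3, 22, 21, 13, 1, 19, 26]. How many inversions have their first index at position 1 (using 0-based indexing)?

The element at index 1 is 3.
Elements after it: 22, 21, 13, 1, 19, 26
Those smaller than 3: 1

1 such element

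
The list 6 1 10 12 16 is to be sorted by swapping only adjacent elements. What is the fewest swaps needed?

1

Minimum adjacent swaps = number of inversions (each swap of adjacent out-of-order elements removes one inversion and no swap can remove more).
Count inversions — for each element, later elements that are smaller:
6: 1 → 1
1: none → 0
10: none → 0
12: none → 0
16: none → 0
Total inversions: 1 + 0 + 0 + 0 + 0 = 1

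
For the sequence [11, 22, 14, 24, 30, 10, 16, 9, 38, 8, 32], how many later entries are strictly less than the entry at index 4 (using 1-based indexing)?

4

The element at index 4 is 24.
Elements after it: 30, 10, 16, 9, 38, 8, 32
Those smaller than 24: 10, 16, 9, 8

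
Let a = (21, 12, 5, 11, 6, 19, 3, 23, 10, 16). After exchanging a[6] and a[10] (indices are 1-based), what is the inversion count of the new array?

22 inversions

Positions 6 and 10 hold 19 and 16; after swapping, the array is [21, 12, 5, 11, 6, 16, 3, 23, 10, 19].
For each element, count later entries that are smaller:
21: 8
12: 5
5: 1
11: 3
6: 1
16: 2
3: 0
23: 2
10: 0
19: 0
Sum: 8 + 5 + 1 + 3 + 1 + 2 + 0 + 2 + 0 + 0 = 22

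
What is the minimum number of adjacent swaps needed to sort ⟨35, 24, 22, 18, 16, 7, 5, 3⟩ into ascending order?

Minimum adjacent swaps = number of inversions (each swap of adjacent out-of-order elements removes one inversion and no swap can remove more).
Count inversions — for each element, later elements that are smaller:
35: 24, 22, 18, 16, 7, 5, 3 → 7
24: 22, 18, 16, 7, 5, 3 → 6
22: 18, 16, 7, 5, 3 → 5
18: 16, 7, 5, 3 → 4
16: 7, 5, 3 → 3
7: 5, 3 → 2
5: 3 → 1
3: none → 0
Total inversions: 7 + 6 + 5 + 4 + 3 + 2 + 1 + 0 = 28

28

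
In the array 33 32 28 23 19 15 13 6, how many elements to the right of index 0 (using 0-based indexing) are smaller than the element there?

7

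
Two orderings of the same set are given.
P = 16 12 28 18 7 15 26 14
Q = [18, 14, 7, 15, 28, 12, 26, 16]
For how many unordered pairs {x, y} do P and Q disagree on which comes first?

19 disagreeing pairs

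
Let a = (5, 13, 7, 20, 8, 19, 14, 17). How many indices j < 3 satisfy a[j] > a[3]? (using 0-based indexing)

The element at index 3 is 20.
Elements before it: 5, 13, 7
None of them are larger than 20.

0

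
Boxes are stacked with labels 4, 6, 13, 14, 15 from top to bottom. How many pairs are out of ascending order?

0 inversions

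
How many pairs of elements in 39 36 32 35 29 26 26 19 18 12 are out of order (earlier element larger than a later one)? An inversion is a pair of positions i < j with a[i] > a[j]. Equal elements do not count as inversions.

43 inversions

For each element, count later entries that are smaller:
39 → 36, 32, 35, 29, 26, 26, 19, 18, 12 → 9
36 → 32, 35, 29, 26, 26, 19, 18, 12 → 8
32 → 29, 26, 26, 19, 18, 12 → 6
35 → 29, 26, 26, 19, 18, 12 → 6
29 → 26, 26, 19, 18, 12 → 5
26 → 19, 18, 12 → 3
26 → 19, 18, 12 → 3
19 → 18, 12 → 2
18 → 12 → 1
12 → none → 0
Sum: 9 + 8 + 6 + 6 + 5 + 3 + 3 + 2 + 1 + 0 = 43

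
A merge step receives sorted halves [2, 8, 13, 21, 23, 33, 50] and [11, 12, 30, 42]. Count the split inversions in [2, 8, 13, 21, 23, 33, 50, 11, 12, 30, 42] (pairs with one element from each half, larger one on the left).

13 cross-inversions

For each element r of the right run, count left-run elements greater than r:
r = 11: 13, 21, 23, 33, 50 → 5
r = 12: 13, 21, 23, 33, 50 → 5
r = 30: 33, 50 → 2
r = 42: 50 → 1
Cross-inversions: 5 + 5 + 2 + 1 = 13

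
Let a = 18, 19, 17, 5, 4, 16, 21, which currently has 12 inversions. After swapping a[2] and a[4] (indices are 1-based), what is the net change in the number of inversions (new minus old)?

Positions 2 and 4 hold 19 and 5; after swapping, the array is [18, 5, 17, 19, 4, 16, 21].
Sweep left to right; for each value list the smaller values that follow it:
18: 4
5: 1
17: 2
19: 2
4: 0
16: 0
21: 0
Sum: 4 + 1 + 2 + 2 + 0 + 0 + 0 = 9
Change: 9 − 12 = -3

-3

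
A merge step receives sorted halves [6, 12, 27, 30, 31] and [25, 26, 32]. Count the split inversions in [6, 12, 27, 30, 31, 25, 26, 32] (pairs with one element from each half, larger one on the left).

Split inversions: 6

Count, for every r in R, how many entries of L exceed r:
r = 25: 27, 30, 31 → 3
r = 26: 27, 30, 31 → 3
r = 32: none → 0
Cross-inversions: 3 + 3 + 0 = 6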